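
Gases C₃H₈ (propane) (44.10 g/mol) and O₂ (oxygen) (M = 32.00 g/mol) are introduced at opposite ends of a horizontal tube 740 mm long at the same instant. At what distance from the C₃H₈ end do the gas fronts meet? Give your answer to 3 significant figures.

340 mm

Graham's law gives d_C₃H₈/d_O₂ = rate_C₃H₈/rate_O₂ = √(M_O₂/M_C₃H₈) = √(32.00/44.10) = 0.8518.
With d_C₃H₈ + d_O₂ = 740 mm, d_O₂ = 740/(1 + 0.8518) = 399.6 mm.
d_C₃H₈ = 740 − 399.6 = 340 mm.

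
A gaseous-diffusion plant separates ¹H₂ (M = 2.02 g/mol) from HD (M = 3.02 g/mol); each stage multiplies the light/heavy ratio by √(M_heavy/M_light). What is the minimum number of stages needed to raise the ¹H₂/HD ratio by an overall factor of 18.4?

With α = √(3.02/2.02) per stage, ln α = ½ ln(1.49505) = 0.2011.
Need α^N ≥ 18.4 ⇒ N ≥ ln(18.4) / ln α = 2.912 / 0.2011 = 14.48.
Rounding up, N = 15 stages.

15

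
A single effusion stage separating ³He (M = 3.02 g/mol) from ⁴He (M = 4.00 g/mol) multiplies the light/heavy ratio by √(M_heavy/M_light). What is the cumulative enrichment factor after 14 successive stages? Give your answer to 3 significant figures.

Overall factor = α^14 with α = √(4.00/3.02), i.e. (4.00/3.02)^(14/2).
= 1.32450^7 = 7.15.

7.15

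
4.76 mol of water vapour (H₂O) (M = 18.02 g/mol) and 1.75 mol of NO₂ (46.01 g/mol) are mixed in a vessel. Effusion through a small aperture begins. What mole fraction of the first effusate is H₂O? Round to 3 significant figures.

Rate_i ∝ x_i/√M_i (Graham's law weighted by mole fraction), so the effusate composition follows n_i/√M_i.
Mole fraction of H₂O in the effusate = (n_H₂O/√M_H₂O) / (n_H₂O/√M_H₂O + n_NO₂/√M_NO₂)
= (4.76/√18.02) / (4.76/√18.02 + 1.75/√46.01) = 1.121/(1.121 + 0.2580) = 0.813.

0.813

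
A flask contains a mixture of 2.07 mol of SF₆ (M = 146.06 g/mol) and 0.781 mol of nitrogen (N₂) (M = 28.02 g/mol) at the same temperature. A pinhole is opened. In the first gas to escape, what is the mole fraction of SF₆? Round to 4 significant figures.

0.5372

Each component's effusion rate ∝ (its partial pressure)·(1/√M) ∝ n_i/√M_i.
So x_SF₆ in the escaping gas = (n_SF₆/√M_SF₆) / Σ(n_i/√M_i)
= (2.07/√146.06) / (2.07/√146.06 + 0.781/√28.02) = 0.1713/(0.1713 + 0.1475) = 0.5372.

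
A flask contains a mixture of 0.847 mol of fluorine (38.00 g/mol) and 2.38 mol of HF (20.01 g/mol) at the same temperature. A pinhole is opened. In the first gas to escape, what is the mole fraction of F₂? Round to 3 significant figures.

0.205

Effusion rate of each component ∝ n_i/√M_i (partial pressure × 1/√M).
x_F₂(eff) = (n_F₂/√M_F₂) / (n_F₂/√M_F₂ + n_HF/√M_HF)
= (0.847/√38.00) / (0.847/√38.00 + 2.38/√20.01) = 0.1374/(0.1374 + 0.5321) = 0.205.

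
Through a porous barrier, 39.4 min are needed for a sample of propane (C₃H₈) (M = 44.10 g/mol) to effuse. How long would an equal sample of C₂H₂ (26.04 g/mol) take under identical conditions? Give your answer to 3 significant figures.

30.3 min

Since effusion rate ∝ 1/√M, t_C₂H₂/t_C₃H₈ = √(M_C₂H₂/M_C₃H₈) = √(26.04/44.10) = √0.5905 = 0.7684.
So the time for C₂H₂ is 39.4 × 0.7684 = 30.3 min.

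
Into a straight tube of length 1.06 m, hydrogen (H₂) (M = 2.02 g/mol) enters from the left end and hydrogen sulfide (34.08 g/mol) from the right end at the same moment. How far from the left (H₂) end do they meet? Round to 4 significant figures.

0.8525 m

Graham's law gives d_H₂/d_H₂S = rate_H₂/rate_H₂S = √(M_H₂S/M_H₂) = √(34.08/2.02) = 4.107.
With d_H₂ + d_H₂S = 1.06 m, d_H₂S = 1.06/(1 + 4.107) = 0.2075 m.
d_H₂ = 1.06 − 0.2075 = 0.8525 m.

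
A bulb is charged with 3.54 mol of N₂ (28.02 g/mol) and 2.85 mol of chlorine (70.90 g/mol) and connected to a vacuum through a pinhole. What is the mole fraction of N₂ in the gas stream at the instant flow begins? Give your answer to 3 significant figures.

Effusion rate of each component ∝ n_i/√M_i (partial pressure × 1/√M).
x_N₂(eff) = (n_N₂/√M_N₂) / (n_N₂/√M_N₂ + n_Cl₂/√M_Cl₂)
= (3.54/√28.02) / (3.54/√28.02 + 2.85/√70.90) = 0.6688/(0.6688 + 0.3385) = 0.664.

0.664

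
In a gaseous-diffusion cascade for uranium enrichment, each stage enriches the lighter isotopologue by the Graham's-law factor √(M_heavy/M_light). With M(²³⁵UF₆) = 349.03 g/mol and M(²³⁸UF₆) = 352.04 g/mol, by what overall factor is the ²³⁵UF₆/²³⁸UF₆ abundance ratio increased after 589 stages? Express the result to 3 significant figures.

Overall factor = α^589 with α = √(352.04/349.03), i.e. (352.04/349.03)^(589/2).
= 1.00862^(589/2) = 12.5.

12.5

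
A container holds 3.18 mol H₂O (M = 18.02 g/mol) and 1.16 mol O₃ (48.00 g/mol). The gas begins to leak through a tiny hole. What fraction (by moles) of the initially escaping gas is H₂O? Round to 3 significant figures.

0.817

Effusion rate of each component ∝ n_i/√M_i (partial pressure × 1/√M).
x_H₂O(eff) = (n_H₂O/√M_H₂O) / (n_H₂O/√M_H₂O + n_O₃/√M_O₃)
= (3.18/√18.02) / (3.18/√18.02 + 1.16/√48.00) = 0.7491/(0.7491 + 0.1674) = 0.817.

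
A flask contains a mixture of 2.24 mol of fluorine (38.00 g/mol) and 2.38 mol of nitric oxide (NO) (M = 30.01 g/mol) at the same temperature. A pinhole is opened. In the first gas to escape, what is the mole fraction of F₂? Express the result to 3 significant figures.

0.455

Rate_i ∝ x_i/√M_i (Graham's law weighted by mole fraction), so the effusate composition follows n_i/√M_i.
So x_F₂ in the escaping gas = (n_F₂/√M_F₂) / Σ(n_i/√M_i)
= (2.24/√38.00) / (2.24/√38.00 + 2.38/√30.01) = 0.3634/(0.3634 + 0.4345) = 0.455.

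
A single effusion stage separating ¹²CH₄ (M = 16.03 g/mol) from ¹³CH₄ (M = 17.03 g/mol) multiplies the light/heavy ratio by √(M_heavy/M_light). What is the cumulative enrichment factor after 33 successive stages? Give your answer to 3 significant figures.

Each stage multiplies the ratio by α = √(17.03/16.03), so after 33 stages the overall factor is α^33 = (17.03/16.03)^(33/2).
= 1.06238^(33/2) = 2.71.

2.71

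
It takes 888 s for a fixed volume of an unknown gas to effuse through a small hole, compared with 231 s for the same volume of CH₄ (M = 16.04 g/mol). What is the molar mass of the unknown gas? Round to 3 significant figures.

Since effusion rate ∝ 1/√M, t_X/t_CH₄ = √(M_X/M_CH₄).
888/231 = 3.844 = √(M_X/16.04)
M_X = 16.04 × 3.844² = 16.04 × 14.78 = 237 g/mol

237 g/mol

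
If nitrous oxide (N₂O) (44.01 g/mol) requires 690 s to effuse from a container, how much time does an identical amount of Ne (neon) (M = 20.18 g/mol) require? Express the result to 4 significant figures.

467.2 s

By Graham's law, t_Ne/t_N₂O = √(M_Ne/M_N₂O) = √(20.18/44.01) = √0.4585 = 0.6772.
So the time for Ne is 690 × 0.6772 = 467.2 s.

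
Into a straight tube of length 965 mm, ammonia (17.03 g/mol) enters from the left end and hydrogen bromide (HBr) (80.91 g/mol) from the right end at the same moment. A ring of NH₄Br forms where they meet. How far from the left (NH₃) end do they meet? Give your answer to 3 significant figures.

662 mm

In equal time, each gas travels a distance ∝ its rate ∝ 1/√M, so d_NH₃/d_HBr = √(M_HBr/M_NH₃) = √(80.91/17.03) = 2.180.
With d_NH₃ + d_HBr = 965 mm, d_HBr = 965/(1 + 2.180) = 303.5 mm.
d_NH₃ = 965 − 303.5 = 662 mm.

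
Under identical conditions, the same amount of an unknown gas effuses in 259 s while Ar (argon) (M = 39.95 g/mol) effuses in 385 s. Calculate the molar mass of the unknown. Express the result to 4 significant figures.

Since effusion rate ∝ 1/√M, t_X/t_Ar = √(M_X/M_Ar).
259/385 = 0.6727 = √(M_X/39.95)
M_X = 39.95 × 0.6727² = 39.95 × 0.4526 = 18.08 g/mol

18.08 g/mol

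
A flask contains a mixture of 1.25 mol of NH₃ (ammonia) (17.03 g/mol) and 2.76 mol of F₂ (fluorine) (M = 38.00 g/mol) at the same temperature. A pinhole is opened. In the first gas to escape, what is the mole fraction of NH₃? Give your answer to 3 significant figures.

Effusion rate of each component ∝ n_i/√M_i (partial pressure × 1/√M).
So x_NH₃ in the escaping gas = (n_NH₃/√M_NH₃) / Σ(n_i/√M_i)
= (1.25/√17.03) / (1.25/√17.03 + 2.76/√38.00) = 0.3029/(0.3029 + 0.4477) = 0.404.

0.404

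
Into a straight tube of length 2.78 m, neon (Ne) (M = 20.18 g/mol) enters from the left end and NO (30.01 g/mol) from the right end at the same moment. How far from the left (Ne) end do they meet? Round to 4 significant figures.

Distances travelled in equal time are proportional to diffusion rates, so d_Ne/d_NO = √(M_NO/M_Ne) = √(30.01/20.18) = 1.219.
With d_Ne + d_NO = 2.78 m, d_NO = 2.78/(1 + 1.219) = 1.253 m.
d_Ne = 2.78 − 1.253 = 1.527 m.

1.527 m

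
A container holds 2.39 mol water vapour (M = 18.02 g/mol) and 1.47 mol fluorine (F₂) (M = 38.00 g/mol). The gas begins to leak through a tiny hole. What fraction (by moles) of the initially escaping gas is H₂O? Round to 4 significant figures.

0.7025

Effusion rate of each component ∝ n_i/√M_i (partial pressure × 1/√M).
Mole fraction of H₂O in the effusate = (n_H₂O/√M_H₂O) / (n_H₂O/√M_H₂O + n_F₂/√M_F₂)
= (2.39/√18.02) / (2.39/√18.02 + 1.47/√38.00) = 0.5630/(0.5630 + 0.2385) = 0.7025.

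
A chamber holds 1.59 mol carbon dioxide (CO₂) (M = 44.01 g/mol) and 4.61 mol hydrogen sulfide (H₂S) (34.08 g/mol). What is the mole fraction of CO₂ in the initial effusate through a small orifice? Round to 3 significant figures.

Effusion rate of each component ∝ n_i/√M_i (partial pressure × 1/√M).
x_CO₂(eff) = (n_CO₂/√M_CO₂) / (n_CO₂/√M_CO₂ + n_H₂S/√M_H₂S)
= (1.59/√44.01) / (1.59/√44.01 + 4.61/√34.08) = 0.2397/(0.2397 + 0.7897) = 0.233.

0.233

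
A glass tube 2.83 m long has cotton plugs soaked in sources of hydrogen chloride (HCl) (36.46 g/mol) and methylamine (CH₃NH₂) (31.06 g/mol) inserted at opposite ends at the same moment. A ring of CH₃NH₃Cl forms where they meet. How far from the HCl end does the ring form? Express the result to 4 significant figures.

1.358 m

Graham's law gives d_HCl/d_CH₃NH₂ = rate_HCl/rate_CH₃NH₂ = √(M_CH₃NH₂/M_HCl) = √(31.06/36.46) = 0.9230.
With d_HCl + d_CH₃NH₂ = 2.83 m, d_CH₃NH₂ = 2.83/(1 + 0.9230) = 1.472 m.
d_HCl = 2.83 − 1.472 = 1.358 m.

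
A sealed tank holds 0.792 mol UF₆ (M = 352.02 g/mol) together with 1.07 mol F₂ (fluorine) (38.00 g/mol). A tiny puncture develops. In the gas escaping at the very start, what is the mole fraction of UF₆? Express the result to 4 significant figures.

Each component's effusion rate ∝ (its partial pressure)·(1/√M) ∝ n_i/√M_i.
x_UF₆(eff) = (n_UF₆/√M_UF₆) / (n_UF₆/√M_UF₆ + n_F₂/√M_F₂)
= (0.792/√352.02) / (0.792/√352.02 + 1.07/√38.00) = 0.04221/(0.04221 + 0.1736) = 0.1956.

0.1956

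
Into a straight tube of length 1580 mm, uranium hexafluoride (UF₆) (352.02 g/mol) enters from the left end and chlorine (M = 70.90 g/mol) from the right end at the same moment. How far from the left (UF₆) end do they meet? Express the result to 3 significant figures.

Graham's law gives d_UF₆/d_Cl₂ = rate_UF₆/rate_Cl₂ = √(M_Cl₂/M_UF₆) = √(70.90/352.02) = 0.4488.
With d_UF₆ + d_Cl₂ = 1580 mm, d_Cl₂ = 1580/(1 + 0.4488) = 1091 mm.
d_UF₆ = 1580 − 1091 = 489 mm.

489 mm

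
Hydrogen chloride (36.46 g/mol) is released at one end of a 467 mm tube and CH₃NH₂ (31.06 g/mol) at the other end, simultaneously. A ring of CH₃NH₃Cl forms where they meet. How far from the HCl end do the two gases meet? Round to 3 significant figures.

In equal time, each gas travels a distance ∝ its rate ∝ 1/√M, so d_HCl/d_CH₃NH₂ = √(M_CH₃NH₂/M_HCl) = √(31.06/36.46) = 0.9230.
With d_HCl + d_CH₃NH₂ = 467 mm, d_CH₃NH₂ = 467/(1 + 0.9230) = 242.9 mm.
d_HCl = 467 − 242.9 = 224 mm.

224 mm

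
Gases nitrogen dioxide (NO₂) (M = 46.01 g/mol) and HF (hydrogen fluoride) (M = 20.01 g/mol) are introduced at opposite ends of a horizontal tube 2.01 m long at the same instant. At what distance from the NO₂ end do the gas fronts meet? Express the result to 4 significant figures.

0.7988 m

Graham's law gives d_NO₂/d_HF = rate_NO₂/rate_HF = √(M_HF/M_NO₂) = √(20.01/46.01) = 0.6595.
With d_NO₂ + d_HF = 2.01 m, d_HF = 2.01/(1 + 0.6595) = 1.211 m.
d_NO₂ = 2.01 − 1.211 = 0.7988 m.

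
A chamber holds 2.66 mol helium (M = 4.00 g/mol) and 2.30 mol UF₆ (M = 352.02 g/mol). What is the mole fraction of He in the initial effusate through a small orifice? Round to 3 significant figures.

Each component's effusion rate ∝ (its partial pressure)·(1/√M) ∝ n_i/√M_i.
x_He(eff) = (n_He/√M_He) / (n_He/√M_He + n_UF₆/√M_UF₆)
= (2.66/√4.00) / (2.66/√4.00 + 2.30/√352.02) = 1.330/(1.330 + 0.1226) = 0.916.

0.916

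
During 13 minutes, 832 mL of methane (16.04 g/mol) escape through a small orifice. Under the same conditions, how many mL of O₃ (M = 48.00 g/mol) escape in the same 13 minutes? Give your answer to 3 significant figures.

By Graham's law, rate_O₃/rate_CH₄ = √(M_CH₄/M_O₃) = √(16.04/48.00) = √0.3342 = 0.5781.
So the volume for O₃ is 832 × 0.5781 = 481 mL.

481 mL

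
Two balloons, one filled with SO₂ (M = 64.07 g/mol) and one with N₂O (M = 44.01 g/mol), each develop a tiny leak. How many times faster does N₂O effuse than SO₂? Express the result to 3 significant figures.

1.21

Using Graham's law: rate_N₂O/rate_SO₂ = √(M_SO₂/M_N₂O) = √(64.07/44.01) = √1.456 = 1.21.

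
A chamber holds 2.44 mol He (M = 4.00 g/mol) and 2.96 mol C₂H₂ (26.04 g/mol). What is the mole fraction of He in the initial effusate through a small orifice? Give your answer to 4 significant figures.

0.6778

The effusion rate of species i is ∝ p_i/√M_i ∝ n_i/√M_i.
So x_He in the escaping gas = (n_He/√M_He) / Σ(n_i/√M_i)
= (2.44/√4.00) / (2.44/√4.00 + 2.96/√26.04) = 1.220/(1.220 + 0.5801) = 0.6778.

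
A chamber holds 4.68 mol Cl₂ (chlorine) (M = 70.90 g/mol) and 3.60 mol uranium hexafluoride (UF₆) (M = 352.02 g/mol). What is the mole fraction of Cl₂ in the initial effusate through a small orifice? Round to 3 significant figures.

Effusion rate of each component ∝ n_i/√M_i (partial pressure × 1/√M).
x_Cl₂(eff) = (n_Cl₂/√M_Cl₂) / (n_Cl₂/√M_Cl₂ + n_UF₆/√M_UF₆)
= (4.68/√70.90) / (4.68/√70.90 + 3.60/√352.02) = 0.5558/(0.5558 + 0.1919) = 0.743.

0.743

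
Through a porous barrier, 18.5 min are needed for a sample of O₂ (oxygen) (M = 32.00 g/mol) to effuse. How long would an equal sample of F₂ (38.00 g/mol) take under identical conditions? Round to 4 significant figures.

From Graham's law, t_F₂/t_O₂ = √(M_F₂/M_O₂) = √(38.00/32.00) = √1.188 = 1.090.
So the time for F₂ is 18.5 × 1.090 = 20.16 min.

20.16 min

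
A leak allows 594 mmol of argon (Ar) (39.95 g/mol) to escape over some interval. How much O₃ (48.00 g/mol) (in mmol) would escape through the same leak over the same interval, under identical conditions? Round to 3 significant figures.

From Graham's law, rate_O₃/rate_Ar = √(M_Ar/M_O₃) = √(39.95/48.00) = √0.8323 = 0.9123.
So the amount for O₃ is 594 × 0.9123 = 542 mmol.

542 mmol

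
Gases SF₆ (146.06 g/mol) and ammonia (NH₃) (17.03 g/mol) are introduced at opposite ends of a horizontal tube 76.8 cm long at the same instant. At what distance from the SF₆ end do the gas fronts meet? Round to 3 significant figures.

In equal time, each gas travels a distance ∝ its rate ∝ 1/√M, so d_SF₆/d_NH₃ = √(M_NH₃/M_SF₆) = √(17.03/146.06) = 0.3415.
With d_SF₆ + d_NH₃ = 76.8 cm, d_NH₃ = 76.8/(1 + 0.3415) = 57.25 cm.
d_SF₆ = 76.8 − 57.25 = 19.5 cm.

19.5 cm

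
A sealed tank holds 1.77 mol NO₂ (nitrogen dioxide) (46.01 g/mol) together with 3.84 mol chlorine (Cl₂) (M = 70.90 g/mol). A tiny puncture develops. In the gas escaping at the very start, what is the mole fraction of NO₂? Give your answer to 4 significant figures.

0.3639

Rate_i ∝ x_i/√M_i (Graham's law weighted by mole fraction), so the effusate composition follows n_i/√M_i.
So x_NO₂ in the escaping gas = (n_NO₂/√M_NO₂) / Σ(n_i/√M_i)
= (1.77/√46.01) / (1.77/√46.01 + 3.84/√70.90) = 0.2609/(0.2609 + 0.4560) = 0.3639.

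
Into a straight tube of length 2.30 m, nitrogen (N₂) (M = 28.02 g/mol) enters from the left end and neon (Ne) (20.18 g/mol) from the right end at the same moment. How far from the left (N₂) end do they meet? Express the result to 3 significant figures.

1.06 m

Graham's law gives d_N₂/d_Ne = rate_N₂/rate_Ne = √(M_Ne/M_N₂) = √(20.18/28.02) = 0.8486.
With d_N₂ + d_Ne = 2.30 m, d_Ne = 2.30/(1 + 0.8486) = 1.244 m.
d_N₂ = 2.30 − 1.244 = 1.06 m.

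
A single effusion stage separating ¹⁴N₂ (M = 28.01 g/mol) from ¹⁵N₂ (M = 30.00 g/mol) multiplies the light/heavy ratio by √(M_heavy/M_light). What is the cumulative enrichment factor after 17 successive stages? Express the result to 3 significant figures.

1.79

Each stage multiplies the ratio by α = √(30.00/28.01), so after 17 stages the overall factor is α^17 = (30.00/28.01)^(17/2).
= 1.07105^(17/2) = 1.79.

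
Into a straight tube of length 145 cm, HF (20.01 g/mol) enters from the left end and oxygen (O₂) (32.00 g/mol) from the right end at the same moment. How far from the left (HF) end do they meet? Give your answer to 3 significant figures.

Graham's law gives d_HF/d_O₂ = rate_HF/rate_O₂ = √(M_O₂/M_HF) = √(32.00/20.01) = 1.265.
With d_HF + d_O₂ = 145 cm, d_O₂ = 145/(1 + 1.265) = 64.03 cm.
d_HF = 145 − 64.03 = 81.0 cm.

81.0 cm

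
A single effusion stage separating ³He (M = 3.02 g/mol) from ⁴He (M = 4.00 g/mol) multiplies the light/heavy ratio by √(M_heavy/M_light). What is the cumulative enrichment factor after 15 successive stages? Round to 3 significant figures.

Overall factor = α^15 with α = √(4.00/3.02), i.e. (4.00/3.02)^(15/2).
= 1.32450^(15/2) = 8.23.

8.23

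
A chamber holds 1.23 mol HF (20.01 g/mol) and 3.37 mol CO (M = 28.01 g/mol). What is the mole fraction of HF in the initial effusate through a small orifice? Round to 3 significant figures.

Effusion rate of each component ∝ n_i/√M_i (partial pressure × 1/√M).
So x_HF in the escaping gas = (n_HF/√M_HF) / Σ(n_i/√M_i)
= (1.23/√20.01) / (1.23/√20.01 + 3.37/√28.01) = 0.2750/(0.2750 + 0.6368) = 0.302.

0.302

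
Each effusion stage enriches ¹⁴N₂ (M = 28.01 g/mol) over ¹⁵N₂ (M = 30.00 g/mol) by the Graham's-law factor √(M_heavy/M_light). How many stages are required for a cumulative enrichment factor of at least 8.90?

Single-stage factor α = √(30.00/28.01), so ln α = ½ ln(1.07105) = 0.03432.
Need α^N ≥ 8.90 ⇒ N ≥ ln(8.90) / ln α = 2.186 / 0.03432 = 63.70.
Rounding up, N = 64 stages.

64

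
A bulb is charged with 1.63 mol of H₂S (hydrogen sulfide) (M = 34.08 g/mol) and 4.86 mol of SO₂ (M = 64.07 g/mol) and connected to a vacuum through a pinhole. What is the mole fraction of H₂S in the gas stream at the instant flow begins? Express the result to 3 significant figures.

Effusion rate of each component ∝ n_i/√M_i (partial pressure × 1/√M).
x_H₂S(eff) = (n_H₂S/√M_H₂S) / (n_H₂S/√M_H₂S + n_SO₂/√M_SO₂)
= (1.63/√34.08) / (1.63/√34.08 + 4.86/√64.07) = 0.2792/(0.2792 + 0.6072) = 0.315.

0.315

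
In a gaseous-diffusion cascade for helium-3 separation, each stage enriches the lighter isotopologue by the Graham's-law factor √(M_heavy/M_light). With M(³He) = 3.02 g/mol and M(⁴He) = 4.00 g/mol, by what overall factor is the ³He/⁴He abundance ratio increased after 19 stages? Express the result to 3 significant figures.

The single-stage factor is √(M_heavy/M_light), so 19 stages give [√(4.00/3.02)]^19 = (4.00/3.02)^(19/2).
= 1.32450^(19/2) = 14.4.

14.4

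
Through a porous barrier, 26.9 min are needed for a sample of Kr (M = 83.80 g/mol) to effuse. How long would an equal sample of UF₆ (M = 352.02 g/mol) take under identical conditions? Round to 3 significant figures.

Since effusion rate ∝ 1/√M, t_UF₆/t_Kr = √(M_UF₆/M_Kr) = √(352.02/83.80) = √4.201 = 2.050.
So the time for UF₆ is 26.9 × 2.050 = 55.1 min.

55.1 min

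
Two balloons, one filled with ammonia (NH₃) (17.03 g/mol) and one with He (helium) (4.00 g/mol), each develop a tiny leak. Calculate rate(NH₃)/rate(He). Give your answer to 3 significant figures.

0.485

From Graham's law, rate_NH₃/rate_He = √(M_He/M_NH₃) = √(4.00/17.03) = √0.2349 = 0.485.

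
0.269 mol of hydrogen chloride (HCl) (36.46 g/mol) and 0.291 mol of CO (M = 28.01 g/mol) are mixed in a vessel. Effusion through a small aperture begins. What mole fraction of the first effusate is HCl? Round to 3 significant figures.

The effusion rate of species i is ∝ p_i/√M_i ∝ n_i/√M_i.
So x_HCl in the escaping gas = (n_HCl/√M_HCl) / Σ(n_i/√M_i)
= (0.269/√36.46) / (0.269/√36.46 + 0.291/√28.01) = 0.04455/(0.04455 + 0.05498) = 0.448.

0.448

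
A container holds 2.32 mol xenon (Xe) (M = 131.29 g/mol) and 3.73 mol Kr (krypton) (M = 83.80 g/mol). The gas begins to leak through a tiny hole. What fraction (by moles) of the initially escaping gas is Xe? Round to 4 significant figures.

0.3320

The effusion rate of species i is ∝ p_i/√M_i ∝ n_i/√M_i.
So x_Xe in the escaping gas = (n_Xe/√M_Xe) / Σ(n_i/√M_i)
= (2.32/√131.29) / (2.32/√131.29 + 3.73/√83.80) = 0.2025/(0.2025 + 0.4075) = 0.3320.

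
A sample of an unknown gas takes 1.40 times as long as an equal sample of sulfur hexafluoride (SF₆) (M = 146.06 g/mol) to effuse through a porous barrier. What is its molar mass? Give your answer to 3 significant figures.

286 g/mol

From Graham's law, t_X/t_SF₆ = √(M_X/M_SF₆).
1.40 = √(M_X/146.06)
M_X = 146.06 × 1.40² = 146.06 × 1.960 = 286 g/mol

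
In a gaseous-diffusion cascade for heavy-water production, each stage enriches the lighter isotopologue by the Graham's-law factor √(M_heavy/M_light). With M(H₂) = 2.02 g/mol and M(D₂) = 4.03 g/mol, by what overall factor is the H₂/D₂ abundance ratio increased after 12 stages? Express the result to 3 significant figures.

Each stage multiplies the ratio by α = √(4.03/2.02), so after 12 stages the overall factor is α^12 = (4.03/2.02)^(12/2).
= 1.99505^6 = 63.1.

63.1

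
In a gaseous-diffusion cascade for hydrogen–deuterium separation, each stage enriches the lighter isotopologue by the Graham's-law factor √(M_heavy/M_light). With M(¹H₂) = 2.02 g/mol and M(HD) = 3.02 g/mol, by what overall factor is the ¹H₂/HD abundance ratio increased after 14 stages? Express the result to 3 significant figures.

16.7

After 14 stages the ratio has grown by (√(3.02/2.02))^14 = (3.02/2.02)^(14/2).
= 1.49505^7 = 16.7.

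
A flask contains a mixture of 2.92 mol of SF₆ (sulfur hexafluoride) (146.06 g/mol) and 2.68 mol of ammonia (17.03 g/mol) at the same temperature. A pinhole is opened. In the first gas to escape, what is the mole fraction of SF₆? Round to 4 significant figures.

0.2712

Effusion rate of each component ∝ n_i/√M_i (partial pressure × 1/√M).
So x_SF₆ in the escaping gas = (n_SF₆/√M_SF₆) / Σ(n_i/√M_i)
= (2.92/√146.06) / (2.92/√146.06 + 2.68/√17.03) = 0.2416/(0.2416 + 0.6494) = 0.2712.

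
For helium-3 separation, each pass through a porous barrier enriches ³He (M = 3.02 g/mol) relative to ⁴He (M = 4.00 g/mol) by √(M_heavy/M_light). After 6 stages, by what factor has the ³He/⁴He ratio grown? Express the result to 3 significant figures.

Overall factor = α^6 with α = √(4.00/3.02), i.e. (4.00/3.02)^(6/2).
= 1.32450^3 = 2.32.

2.32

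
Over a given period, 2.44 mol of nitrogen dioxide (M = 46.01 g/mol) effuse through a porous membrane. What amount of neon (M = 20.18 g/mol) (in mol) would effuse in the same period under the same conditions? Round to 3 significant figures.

3.68 mol

Using Graham's law: rate_Ne/rate_NO₂ = √(M_NO₂/M_Ne) = √(46.01/20.18) = √2.280 = 1.510.
So the amount for Ne is 2.44 × 1.510 = 3.68 mol.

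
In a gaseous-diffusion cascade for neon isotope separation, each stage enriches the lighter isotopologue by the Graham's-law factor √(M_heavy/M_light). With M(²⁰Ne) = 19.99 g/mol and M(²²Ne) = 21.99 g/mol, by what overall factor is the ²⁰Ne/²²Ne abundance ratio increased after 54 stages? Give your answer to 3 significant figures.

Each stage multiplies the ratio by α = √(21.99/19.99), so after 54 stages the overall factor is α^54 = (21.99/19.99)^(54/2).
= 1.10005^27 = 13.1.

13.1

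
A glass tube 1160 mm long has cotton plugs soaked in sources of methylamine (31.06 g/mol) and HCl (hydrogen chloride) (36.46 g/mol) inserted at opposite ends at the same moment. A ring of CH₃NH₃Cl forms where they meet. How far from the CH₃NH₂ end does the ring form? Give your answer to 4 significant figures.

603.2 mm

The fronts meet when d_CH₃NH₂ + d_HCl = L with d_CH₃NH₂/d_HCl = √(M_HCl/M_CH₃NH₂) (Graham's law). Here √(M_HCl/M_CH₃NH₂) = √(36.46/31.06) = 1.083.
With d_CH₃NH₂ + d_HCl = 1160 mm, d_HCl = 1160/(1 + 1.083) = 556.8 mm.
d_CH₃NH₂ = 1160 − 556.8 = 603.2 mm.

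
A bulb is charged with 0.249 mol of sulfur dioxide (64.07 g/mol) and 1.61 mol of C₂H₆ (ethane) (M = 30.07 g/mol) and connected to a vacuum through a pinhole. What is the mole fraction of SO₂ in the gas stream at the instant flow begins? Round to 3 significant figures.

0.0958

Rate_i ∝ x_i/√M_i (Graham's law weighted by mole fraction), so the effusate composition follows n_i/√M_i.
x_SO₂(eff) = (n_SO₂/√M_SO₂) / (n_SO₂/√M_SO₂ + n_C₂H₆/√M_C₂H₆)
= (0.249/√64.07) / (0.249/√64.07 + 1.61/√30.07) = 0.03111/(0.03111 + 0.2936) = 0.0958.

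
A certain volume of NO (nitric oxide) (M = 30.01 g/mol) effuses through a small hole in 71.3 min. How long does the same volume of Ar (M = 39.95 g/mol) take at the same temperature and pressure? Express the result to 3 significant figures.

Since effusion rate ∝ 1/√M, t_Ar/t_NO = √(M_Ar/M_NO) = √(39.95/30.01) = √1.331 = 1.154.
So the time for Ar is 71.3 × 1.154 = 82.3 min.

82.3 min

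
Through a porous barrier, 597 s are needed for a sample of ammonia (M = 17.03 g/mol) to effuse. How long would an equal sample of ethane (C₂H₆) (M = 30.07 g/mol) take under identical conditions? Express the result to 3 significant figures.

Graham's law gives t_C₂H₆/t_NH₃ = √(M_C₂H₆/M_NH₃) = √(30.07/17.03) = √1.766 = 1.329.
So the time for C₂H₆ is 597 × 1.329 = 793 s.

793 s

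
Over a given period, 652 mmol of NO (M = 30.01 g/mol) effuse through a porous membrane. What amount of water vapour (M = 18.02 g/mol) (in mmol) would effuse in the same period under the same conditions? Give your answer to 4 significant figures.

By Graham's law, rate_H₂O/rate_NO = √(M_NO/M_H₂O) = √(30.01/18.02) = √1.665 = 1.290.
So the amount for H₂O is 652 × 1.290 = 841.4 mmol.

841.4 mmol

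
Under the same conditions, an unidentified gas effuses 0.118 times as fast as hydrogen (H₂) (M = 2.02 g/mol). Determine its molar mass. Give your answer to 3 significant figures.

145 g/mol

Graham's law gives rate_X/rate_H₂ = √(M_H₂/M_X).
0.118 = √(2.02/M_X)
M_X = 2.02 / 0.118² = 2.02 / 0.01392 = 145 g/mol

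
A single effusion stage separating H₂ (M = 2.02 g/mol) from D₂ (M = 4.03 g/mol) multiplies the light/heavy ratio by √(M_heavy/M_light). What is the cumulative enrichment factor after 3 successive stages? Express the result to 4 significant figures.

2.818

Overall factor = α^3 with α = √(4.03/2.02), i.e. (4.03/2.02)^(3/2).
= 1.99505^(3/2) = 2.818.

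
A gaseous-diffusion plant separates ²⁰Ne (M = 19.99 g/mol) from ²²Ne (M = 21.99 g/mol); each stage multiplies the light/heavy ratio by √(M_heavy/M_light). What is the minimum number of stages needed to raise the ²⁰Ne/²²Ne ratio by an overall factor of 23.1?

66

Per stage α = (21.99/19.99)^(1/2) = 1.10005^0.5, giving ln α = 0.04768.
Need α^N ≥ 23.1 ⇒ N ≥ ln(23.1) / ln α = 3.140 / 0.04768 = 65.86.
So at least 66 stages are needed.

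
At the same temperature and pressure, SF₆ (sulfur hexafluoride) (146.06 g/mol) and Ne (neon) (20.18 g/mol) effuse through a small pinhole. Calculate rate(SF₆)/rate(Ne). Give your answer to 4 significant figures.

By Graham's law, rate_SF₆/rate_Ne = √(M_Ne/M_SF₆) = √(20.18/146.06) = √0.1382 = 0.3717.

0.3717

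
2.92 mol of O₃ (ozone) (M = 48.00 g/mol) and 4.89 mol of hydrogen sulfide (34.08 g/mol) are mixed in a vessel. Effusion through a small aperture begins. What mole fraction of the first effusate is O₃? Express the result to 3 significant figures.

Each component's effusion rate ∝ (its partial pressure)·(1/√M) ∝ n_i/√M_i.
x_O₃(eff) = (n_O₃/√M_O₃) / (n_O₃/√M_O₃ + n_H₂S/√M_H₂S)
= (2.92/√48.00) / (2.92/√48.00 + 4.89/√34.08) = 0.4215/(0.4215 + 0.8376) = 0.335.

0.335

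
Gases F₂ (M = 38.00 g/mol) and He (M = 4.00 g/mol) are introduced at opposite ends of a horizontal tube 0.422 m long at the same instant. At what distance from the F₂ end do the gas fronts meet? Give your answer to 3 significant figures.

0.103 m

The fronts meet when d_F₂ + d_He = L with d_F₂/d_He = √(M_He/M_F₂) (Graham's law). Here √(M_He/M_F₂) = √(4.00/38.00) = 0.3244.
With d_F₂ + d_He = 0.422 m, d_He = 0.422/(1 + 0.3244) = 0.3186 m.
d_F₂ = 0.422 − 0.3186 = 0.103 m.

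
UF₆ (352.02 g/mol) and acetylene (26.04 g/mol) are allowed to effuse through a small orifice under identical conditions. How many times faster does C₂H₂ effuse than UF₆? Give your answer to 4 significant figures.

Since effusion rate ∝ 1/√M, rate_C₂H₂/rate_UF₆ = √(M_UF₆/M_C₂H₂) = √(352.02/26.04) = √13.52 = 3.677.

3.677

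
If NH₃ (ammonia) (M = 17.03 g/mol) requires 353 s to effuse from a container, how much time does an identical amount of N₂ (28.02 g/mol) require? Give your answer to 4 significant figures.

452.8 s

From Graham's law, t_N₂/t_NH₃ = √(M_N₂/M_NH₃) = √(28.02/17.03) = √1.645 = 1.283.
So the time for N₂ is 353 × 1.283 = 452.8 s.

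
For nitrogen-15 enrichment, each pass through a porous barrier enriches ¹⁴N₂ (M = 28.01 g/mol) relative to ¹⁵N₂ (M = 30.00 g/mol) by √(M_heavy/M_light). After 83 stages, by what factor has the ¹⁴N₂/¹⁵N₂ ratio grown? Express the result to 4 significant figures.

Overall factor = α^83 with α = √(30.00/28.01), i.e. (30.00/28.01)^(83/2).
= 1.07105^(83/2) = 17.26.

17.26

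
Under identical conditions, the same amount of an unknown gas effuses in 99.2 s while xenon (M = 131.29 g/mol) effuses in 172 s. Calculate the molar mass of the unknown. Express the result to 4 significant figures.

43.67 g/mol

By Graham's law, t_X/t_Xe = √(M_X/M_Xe).
99.2/172 = 0.5767 = √(M_X/131.29)
M_X = 131.29 × 0.5767² = 131.29 × 0.3326 = 43.67 g/mol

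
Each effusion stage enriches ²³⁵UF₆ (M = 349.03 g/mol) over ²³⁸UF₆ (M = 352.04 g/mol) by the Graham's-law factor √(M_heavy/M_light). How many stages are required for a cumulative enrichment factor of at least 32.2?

809

Single-stage factor α = √(352.04/349.03), so ln α = ½ ln(1.00862) = 0.004293.
Need α^N ≥ 32.2 ⇒ N ≥ ln(32.2) / ln α = 3.472 / 0.004293 = 808.66.
Minimum whole number of stages: N = 809.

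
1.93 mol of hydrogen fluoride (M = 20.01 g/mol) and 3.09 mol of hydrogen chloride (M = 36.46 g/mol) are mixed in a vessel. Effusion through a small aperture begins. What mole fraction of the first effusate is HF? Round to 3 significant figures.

Effusion rate of each component ∝ n_i/√M_i (partial pressure × 1/√M).
Mole fraction of HF in the effusate = (n_HF/√M_HF) / (n_HF/√M_HF + n_HCl/√M_HCl)
= (1.93/√20.01) / (1.93/√20.01 + 3.09/√36.46) = 0.4315/(0.4315 + 0.5117) = 0.457.

0.457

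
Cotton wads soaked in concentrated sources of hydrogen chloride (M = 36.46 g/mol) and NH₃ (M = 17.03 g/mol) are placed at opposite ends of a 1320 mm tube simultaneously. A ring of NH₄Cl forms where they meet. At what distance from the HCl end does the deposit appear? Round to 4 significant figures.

535.9 mm

Graham's law gives d_HCl/d_NH₃ = rate_HCl/rate_NH₃ = √(M_NH₃/M_HCl) = √(17.03/36.46) = 0.6834.
With d_HCl + d_NH₃ = 1320 mm, d_NH₃ = 1320/(1 + 0.6834) = 784.1 mm.
d_HCl = 1320 − 784.1 = 535.9 mm.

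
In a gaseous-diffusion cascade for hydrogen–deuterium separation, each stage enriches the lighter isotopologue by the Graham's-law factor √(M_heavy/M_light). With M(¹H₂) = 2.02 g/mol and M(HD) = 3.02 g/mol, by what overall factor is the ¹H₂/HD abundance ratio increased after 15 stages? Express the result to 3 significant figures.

The single-stage factor is √(M_heavy/M_light), so 15 stages give [√(3.02/2.02)]^15 = (3.02/2.02)^(15/2).
= 1.49505^(15/2) = 20.4.

20.4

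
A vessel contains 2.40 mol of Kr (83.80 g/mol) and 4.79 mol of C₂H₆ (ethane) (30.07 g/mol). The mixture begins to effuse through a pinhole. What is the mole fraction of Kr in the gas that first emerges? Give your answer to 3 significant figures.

0.231

Rate_i ∝ x_i/√M_i (Graham's law weighted by mole fraction), so the effusate composition follows n_i/√M_i.
So x_Kr in the escaping gas = (n_Kr/√M_Kr) / Σ(n_i/√M_i)
= (2.40/√83.80) / (2.40/√83.80 + 4.79/√30.07) = 0.2622/(0.2622 + 0.8735) = 0.231.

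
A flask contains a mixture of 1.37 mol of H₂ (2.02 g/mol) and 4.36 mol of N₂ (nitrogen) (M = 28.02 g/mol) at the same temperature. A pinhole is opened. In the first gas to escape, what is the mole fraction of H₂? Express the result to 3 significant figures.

Effusion rate of each component ∝ n_i/√M_i (partial pressure × 1/√M).
x_H₂(eff) = (n_H₂/√M_H₂) / (n_H₂/√M_H₂ + n_N₂/√M_N₂)
= (1.37/√2.02) / (1.37/√2.02 + 4.36/√28.02) = 0.9639/(0.9639 + 0.8237) = 0.539.

0.539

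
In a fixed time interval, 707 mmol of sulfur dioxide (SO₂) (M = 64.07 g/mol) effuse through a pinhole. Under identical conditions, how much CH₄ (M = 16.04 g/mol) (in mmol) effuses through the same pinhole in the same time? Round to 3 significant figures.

1410 mmol

From Graham's law, rate_CH₄/rate_SO₂ = √(M_SO₂/M_CH₄) = √(64.07/16.04) = √3.994 = 1.999.
So the amount for CH₄ is 707 × 1.999 = 1410 mmol.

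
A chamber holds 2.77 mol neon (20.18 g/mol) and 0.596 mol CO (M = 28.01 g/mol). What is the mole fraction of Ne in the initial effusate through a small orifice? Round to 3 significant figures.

The effusion rate of species i is ∝ p_i/√M_i ∝ n_i/√M_i.
x_Ne(eff) = (n_Ne/√M_Ne) / (n_Ne/√M_Ne + n_CO/√M_CO)
= (2.77/√20.18) / (2.77/√20.18 + 0.596/√28.01) = 0.6166/(0.6166 + 0.1126) = 0.846.

0.846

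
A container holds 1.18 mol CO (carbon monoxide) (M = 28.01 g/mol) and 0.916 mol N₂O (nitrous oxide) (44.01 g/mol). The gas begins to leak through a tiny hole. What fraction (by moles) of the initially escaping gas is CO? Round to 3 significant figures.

0.618

Effusion rate of each component ∝ n_i/√M_i (partial pressure × 1/√M).
So x_CO in the escaping gas = (n_CO/√M_CO) / Σ(n_i/√M_i)
= (1.18/√28.01) / (1.18/√28.01 + 0.916/√44.01) = 0.2230/(0.2230 + 0.1381) = 0.618.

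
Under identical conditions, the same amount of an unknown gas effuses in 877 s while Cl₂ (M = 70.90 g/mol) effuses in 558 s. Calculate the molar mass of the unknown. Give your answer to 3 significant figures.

175 g/mol

Graham's law gives t_X/t_Cl₂ = √(M_X/M_Cl₂).
877/558 = 1.572 = √(M_X/70.90)
M_X = 70.90 × 1.572² = 70.90 × 2.470 = 175 g/mol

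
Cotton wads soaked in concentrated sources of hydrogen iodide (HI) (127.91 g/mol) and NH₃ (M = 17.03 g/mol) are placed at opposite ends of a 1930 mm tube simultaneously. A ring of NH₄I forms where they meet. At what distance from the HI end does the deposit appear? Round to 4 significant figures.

516.0 mm

In equal time, each gas travels a distance ∝ its rate ∝ 1/√M, so d_HI/d_NH₃ = √(M_NH₃/M_HI) = √(17.03/127.91) = 0.3649.
With d_HI + d_NH₃ = 1930 mm, d_NH₃ = 1930/(1 + 0.3649) = 1414 mm.
d_HI = 1930 − 1414 = 516.0 mm.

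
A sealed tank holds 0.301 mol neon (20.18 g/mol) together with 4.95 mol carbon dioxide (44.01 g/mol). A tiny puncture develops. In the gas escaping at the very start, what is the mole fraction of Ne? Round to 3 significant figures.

0.0824

The effusion rate of species i is ∝ p_i/√M_i ∝ n_i/√M_i.
Mole fraction of Ne in the effusate = (n_Ne/√M_Ne) / (n_Ne/√M_Ne + n_CO₂/√M_CO₂)
= (0.301/√20.18) / (0.301/√20.18 + 4.95/√44.01) = 0.06700/(0.06700 + 0.7462) = 0.0824.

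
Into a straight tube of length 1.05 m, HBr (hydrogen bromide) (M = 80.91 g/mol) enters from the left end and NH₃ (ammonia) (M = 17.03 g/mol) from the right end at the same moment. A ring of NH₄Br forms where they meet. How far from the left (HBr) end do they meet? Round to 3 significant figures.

The fronts meet when d_HBr + d_NH₃ = L with d_HBr/d_NH₃ = √(M_NH₃/M_HBr) (Graham's law). Here √(M_NH₃/M_HBr) = √(17.03/80.91) = 0.4588.
With d_HBr + d_NH₃ = 1.05 m, d_NH₃ = 1.05/(1 + 0.4588) = 0.7198 m.
d_HBr = 1.05 − 0.7198 = 0.330 m.

0.330 m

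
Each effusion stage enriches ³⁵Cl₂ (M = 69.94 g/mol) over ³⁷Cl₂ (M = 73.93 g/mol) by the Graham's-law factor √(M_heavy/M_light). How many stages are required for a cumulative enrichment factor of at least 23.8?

Single-stage factor α = √(73.93/69.94), so ln α = ½ ln(1.05705) = 0.02774.
Need α^N ≥ 23.8 ⇒ N ≥ ln(23.8) / ln α = 3.170 / 0.02774 = 114.26.
So at least 115 stages are needed.

115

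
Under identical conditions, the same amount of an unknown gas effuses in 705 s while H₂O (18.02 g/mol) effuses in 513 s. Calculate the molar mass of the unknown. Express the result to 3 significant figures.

Using Graham's law: t_X/t_H₂O = √(M_X/M_H₂O).
705/513 = 1.374 = √(M_X/18.02)
M_X = 18.02 × 1.374² = 18.02 × 1.889 = 34.0 g/mol

34.0 g/mol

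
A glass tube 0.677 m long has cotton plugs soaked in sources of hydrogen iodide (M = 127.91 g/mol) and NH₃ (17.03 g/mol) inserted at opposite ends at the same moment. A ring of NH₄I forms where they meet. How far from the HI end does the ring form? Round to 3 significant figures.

0.181 m

The fronts meet when d_HI + d_NH₃ = L with d_HI/d_NH₃ = √(M_NH₃/M_HI) (Graham's law). Here √(M_NH₃/M_HI) = √(17.03/127.91) = 0.3649.
With d_HI + d_NH₃ = 0.677 m, d_NH₃ = 0.677/(1 + 0.3649) = 0.4960 m.
d_HI = 0.677 − 0.4960 = 0.181 m.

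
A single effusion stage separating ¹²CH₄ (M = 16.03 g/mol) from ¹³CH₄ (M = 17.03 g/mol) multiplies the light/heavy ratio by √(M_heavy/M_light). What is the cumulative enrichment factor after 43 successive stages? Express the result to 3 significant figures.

After 43 stages the ratio has grown by (√(17.03/16.03))^43 = (17.03/16.03)^(43/2).
= 1.06238^(43/2) = 3.67.

3.67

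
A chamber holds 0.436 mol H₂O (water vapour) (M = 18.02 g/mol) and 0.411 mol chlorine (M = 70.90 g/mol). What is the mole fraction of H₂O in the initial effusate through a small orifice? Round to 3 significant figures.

Effusion rate of each component ∝ n_i/√M_i (partial pressure × 1/√M).
So x_H₂O in the escaping gas = (n_H₂O/√M_H₂O) / Σ(n_i/√M_i)
= (0.436/√18.02) / (0.436/√18.02 + 0.411/√70.90) = 0.1027/(0.1027 + 0.04881) = 0.678.

0.678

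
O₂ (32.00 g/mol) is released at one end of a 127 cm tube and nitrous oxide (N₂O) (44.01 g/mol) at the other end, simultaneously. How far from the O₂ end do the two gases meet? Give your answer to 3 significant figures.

68.5 cm

Distances travelled in equal time are proportional to diffusion rates, so d_O₂/d_N₂O = √(M_N₂O/M_O₂) = √(44.01/32.00) = 1.173.
With d_O₂ + d_N₂O = 127 cm, d_N₂O = 127/(1 + 1.173) = 58.45 cm.
d_O₂ = 127 − 58.45 = 68.5 cm.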